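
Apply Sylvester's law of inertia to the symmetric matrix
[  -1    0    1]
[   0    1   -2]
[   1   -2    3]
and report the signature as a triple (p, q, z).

Answer: (1, 1, 1)

Derivation:
step 0: pivot -1 → sign −
step 1: pivot 1 → sign +
step 2: row/col 2 already zero → sign 0
signature = (1, 1, 1)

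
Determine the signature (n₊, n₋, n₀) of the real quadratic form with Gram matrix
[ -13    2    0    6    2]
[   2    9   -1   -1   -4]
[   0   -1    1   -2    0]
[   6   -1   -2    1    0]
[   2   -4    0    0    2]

step 0: pivot -13 → sign −
step 1: pivot 121/13 → sign +
step 2: pivot 108/121 → sign +
step 3: pivot -3/4 → sign −
step 4: pivot 2/3 → sign +
signature = (3, 2, 0)

Answer: (3, 2, 0)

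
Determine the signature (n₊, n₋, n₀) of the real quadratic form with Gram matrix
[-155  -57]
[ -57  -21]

Answer: (0, 2, 0)

Derivation:
step 0: pivot -155 → sign −
step 1: pivot -6/155 → sign −
signature = (0, 2, 0)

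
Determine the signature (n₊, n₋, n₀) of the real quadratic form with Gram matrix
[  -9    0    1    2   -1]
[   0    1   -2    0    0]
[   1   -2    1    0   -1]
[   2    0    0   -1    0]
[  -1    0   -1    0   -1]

step 0: pivot -9 → sign −
step 1: pivot 1 → sign +
step 2: pivot -26/9 → sign −
step 3: pivot -7/13 → sign −
step 4: pivot -2/7 → sign −
signature = (1, 4, 0)

Answer: (1, 4, 0)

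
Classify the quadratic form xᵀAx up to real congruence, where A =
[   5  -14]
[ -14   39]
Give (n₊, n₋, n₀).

Answer: (1, 1, 0)

Derivation:
step 0: pivot 5 → sign +
step 1: pivot -1/5 → sign −
signature = (1, 1, 0)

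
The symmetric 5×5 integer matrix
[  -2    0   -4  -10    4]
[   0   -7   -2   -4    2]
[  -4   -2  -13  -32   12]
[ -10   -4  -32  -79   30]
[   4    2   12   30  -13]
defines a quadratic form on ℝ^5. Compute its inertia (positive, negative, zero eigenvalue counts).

Answer: (1, 4, 0)

Derivation:
step 0: pivot -2 → sign −
step 1: pivot -7 → sign −
step 2: pivot -31/7 → sign −
step 3: pivot -3/31 → sign −
step 4: pivot 1/3 → sign +
signature = (1, 4, 0)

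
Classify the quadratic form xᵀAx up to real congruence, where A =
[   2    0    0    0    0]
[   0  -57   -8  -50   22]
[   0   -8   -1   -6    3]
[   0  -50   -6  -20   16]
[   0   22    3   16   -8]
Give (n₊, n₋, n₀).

Answer: (3, 1, 1)

Derivation:
step 0: pivot 2 → sign +
step 1: pivot -57 → sign −
step 2: pivot 7/57 → sign +
step 3: pivot 108/7 → sign +
step 4: row/col 4 already zero → sign 0
signature = (3, 1, 1)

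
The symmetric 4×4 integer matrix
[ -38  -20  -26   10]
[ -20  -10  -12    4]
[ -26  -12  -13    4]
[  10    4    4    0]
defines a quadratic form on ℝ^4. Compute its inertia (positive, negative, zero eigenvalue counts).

Answer: (2, 2, 0)

Derivation:
step 0: pivot -38 → sign −
step 1: pivot 10/19 → sign +
step 2: pivot -3/5 → sign −
step 3: pivot 2 → sign +
signature = (2, 2, 0)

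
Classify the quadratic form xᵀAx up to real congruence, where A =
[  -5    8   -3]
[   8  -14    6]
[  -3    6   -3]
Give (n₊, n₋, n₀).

step 0: pivot -5 → sign −
step 1: pivot -6/5 → sign −
step 2: row/col 2 already zero → sign 0
signature = (0, 2, 1)

Answer: (0, 2, 1)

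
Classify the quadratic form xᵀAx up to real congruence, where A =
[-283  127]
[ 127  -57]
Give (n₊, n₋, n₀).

step 0: pivot -283 → sign −
step 1: pivot -2/283 → sign −
signature = (0, 2, 0)

Answer: (0, 2, 0)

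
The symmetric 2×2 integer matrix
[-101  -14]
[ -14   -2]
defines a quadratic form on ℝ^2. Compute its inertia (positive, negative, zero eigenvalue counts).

step 0: pivot -101 → sign −
step 1: pivot -6/101 → sign −
signature = (0, 2, 0)

Answer: (0, 2, 0)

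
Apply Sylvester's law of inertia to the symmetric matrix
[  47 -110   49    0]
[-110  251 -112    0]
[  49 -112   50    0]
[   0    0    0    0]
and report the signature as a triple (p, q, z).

step 0: pivot 47 → sign +
step 1: pivot -303/47 → sign −
step 2: pivot 3/101 → sign +
step 3: row/col 3 already zero → sign 0
signature = (2, 1, 1)

Answer: (2, 1, 1)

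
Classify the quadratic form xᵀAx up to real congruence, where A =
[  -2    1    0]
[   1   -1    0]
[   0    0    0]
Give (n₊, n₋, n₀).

Answer: (0, 2, 1)

Derivation:
step 0: pivot -2 → sign −
step 1: pivot -1/2 → sign −
step 2: row/col 2 already zero → sign 0
signature = (0, 2, 1)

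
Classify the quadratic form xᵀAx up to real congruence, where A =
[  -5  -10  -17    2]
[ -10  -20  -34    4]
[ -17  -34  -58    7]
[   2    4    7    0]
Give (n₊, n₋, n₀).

step 0: pivot -5 → sign −
step 1: pivot -1/5 → sign −
step 2: pivot 1 → sign +
step 3: row/col 3 already zero → sign 0
signature = (1, 2, 1)

Answer: (1, 2, 1)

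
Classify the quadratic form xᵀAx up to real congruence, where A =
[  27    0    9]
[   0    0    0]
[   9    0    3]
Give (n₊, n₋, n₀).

step 0: pivot 27 → sign +
step 1: row/col 1 already zero → sign 0
step 2: row/col 2 already zero → sign 0
signature = (1, 0, 2)

Answer: (1, 0, 2)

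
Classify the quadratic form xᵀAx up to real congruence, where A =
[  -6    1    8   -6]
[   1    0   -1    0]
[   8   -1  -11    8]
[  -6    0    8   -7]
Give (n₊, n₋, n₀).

Answer: (1, 3, 0)

Derivation:
step 0: pivot -6 → sign −
step 1: pivot 1/6 → sign +
step 2: pivot -1 → sign −
step 3: pivot -3 → sign −
signature = (1, 3, 0)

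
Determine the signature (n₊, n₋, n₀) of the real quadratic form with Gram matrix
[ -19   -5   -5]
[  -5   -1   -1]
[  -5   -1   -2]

step 0: pivot -19 → sign −
step 1: pivot 6/19 → sign +
step 2: pivot -1 → sign −
signature = (1, 2, 0)

Answer: (1, 2, 0)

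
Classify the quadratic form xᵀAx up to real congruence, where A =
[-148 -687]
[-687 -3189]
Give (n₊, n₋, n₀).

Answer: (0, 2, 0)

Derivation:
step 0: pivot -148 → sign −
step 1: pivot -3/148 → sign −
signature = (0, 2, 0)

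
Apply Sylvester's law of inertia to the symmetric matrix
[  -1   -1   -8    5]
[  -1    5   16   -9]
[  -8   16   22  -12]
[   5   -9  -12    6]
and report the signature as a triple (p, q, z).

step 0: pivot -1 → sign −
step 1: pivot 6 → sign +
step 2: pivot -10 → sign −
step 3: pivot -1/15 → sign −
signature = (1, 3, 0)

Answer: (1, 3, 0)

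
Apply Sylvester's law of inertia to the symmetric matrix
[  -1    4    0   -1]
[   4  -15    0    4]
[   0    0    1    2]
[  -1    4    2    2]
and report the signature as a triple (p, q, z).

step 0: pivot -1 → sign −
step 1: pivot 1 → sign +
step 2: pivot 1 → sign +
step 3: pivot -1 → sign −
signature = (2, 2, 0)

Answer: (2, 2, 0)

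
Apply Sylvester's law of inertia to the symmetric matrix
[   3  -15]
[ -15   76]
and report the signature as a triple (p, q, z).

step 0: pivot 3 → sign +
step 1: pivot 1 → sign +
signature = (2, 0, 0)

Answer: (2, 0, 0)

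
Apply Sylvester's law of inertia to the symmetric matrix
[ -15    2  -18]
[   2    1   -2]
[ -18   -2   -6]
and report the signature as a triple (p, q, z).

step 0: pivot -15 → sign −
step 1: pivot 19/15 → sign +
step 2: pivot 6/19 → sign +
signature = (2, 1, 0)

Answer: (2, 1, 0)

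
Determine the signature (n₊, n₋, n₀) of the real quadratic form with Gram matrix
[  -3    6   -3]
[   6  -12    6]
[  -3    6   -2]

Answer: (1, 1, 1)

Derivation:
step 0: pivot -3 → sign −
step 1: pivot 1 → sign +
step 2: row/col 2 already zero → sign 0
signature = (1, 1, 1)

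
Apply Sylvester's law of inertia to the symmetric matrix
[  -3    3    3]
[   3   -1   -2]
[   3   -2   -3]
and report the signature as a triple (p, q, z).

step 0: pivot -3 → sign −
step 1: pivot 2 → sign +
step 2: pivot -1/2 → sign −
signature = (1, 2, 0)

Answer: (1, 2, 0)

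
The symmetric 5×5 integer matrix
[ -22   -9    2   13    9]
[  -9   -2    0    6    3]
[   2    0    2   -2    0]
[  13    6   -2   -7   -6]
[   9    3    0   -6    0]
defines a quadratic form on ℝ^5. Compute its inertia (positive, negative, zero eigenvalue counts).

step 0: pivot -22 → sign −
step 1: pivot 37/22 → sign +
step 2: pivot 66/37 → sign +
step 3: pivot 3/11 → sign +
step 4: pivot 3 → sign +
signature = (4, 1, 0)

Answer: (4, 1, 0)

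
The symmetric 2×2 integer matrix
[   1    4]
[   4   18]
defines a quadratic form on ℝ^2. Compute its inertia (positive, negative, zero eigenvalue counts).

step 0: pivot 1 → sign +
step 1: pivot 2 → sign +
signature = (2, 0, 0)

Answer: (2, 0, 0)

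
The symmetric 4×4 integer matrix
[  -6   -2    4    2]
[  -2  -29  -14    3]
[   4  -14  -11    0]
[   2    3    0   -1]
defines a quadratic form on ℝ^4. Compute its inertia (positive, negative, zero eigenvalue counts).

Answer: (0, 3, 1)

Derivation:
step 0: pivot -6 → sign −
step 1: pivot -85/3 → sign −
step 2: pivot -3/85 → sign −
step 3: row/col 3 already zero → sign 0
signature = (0, 3, 1)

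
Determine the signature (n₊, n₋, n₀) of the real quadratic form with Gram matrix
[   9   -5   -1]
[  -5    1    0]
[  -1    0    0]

step 0: pivot 9 → sign +
step 1: pivot -16/9 → sign −
step 2: pivot 1/16 → sign +
signature = (2, 1, 0)

Answer: (2, 1, 0)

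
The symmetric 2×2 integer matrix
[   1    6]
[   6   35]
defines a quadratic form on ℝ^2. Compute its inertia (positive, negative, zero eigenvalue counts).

Answer: (1, 1, 0)

Derivation:
step 0: pivot 1 → sign +
step 1: pivot -1 → sign −
signature = (1, 1, 0)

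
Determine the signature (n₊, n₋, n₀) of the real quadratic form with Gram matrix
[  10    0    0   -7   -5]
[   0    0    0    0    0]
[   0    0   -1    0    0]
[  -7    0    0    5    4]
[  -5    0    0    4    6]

Answer: (3, 1, 1)

Derivation:
step 0: pivot 10 → sign +
step 1: pivot -1 → sign −
step 2: pivot 1/10 → sign +
step 3: pivot 1 → sign +
step 4: row/col 4 already zero → sign 0
signature = (3, 1, 1)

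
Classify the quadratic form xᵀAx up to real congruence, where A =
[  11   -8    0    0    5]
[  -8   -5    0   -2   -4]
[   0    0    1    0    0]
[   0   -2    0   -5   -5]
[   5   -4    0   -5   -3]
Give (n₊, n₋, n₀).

step 0: pivot 11 → sign +
step 1: pivot -119/11 → sign −
step 2: pivot 1 → sign +
step 3: pivot -551/119 → sign −
step 4: pivot -3/551 → sign −
signature = (2, 3, 0)

Answer: (2, 3, 0)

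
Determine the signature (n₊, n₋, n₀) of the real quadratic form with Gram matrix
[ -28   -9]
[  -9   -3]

Answer: (0, 2, 0)

Derivation:
step 0: pivot -28 → sign −
step 1: pivot -3/28 → sign −
signature = (0, 2, 0)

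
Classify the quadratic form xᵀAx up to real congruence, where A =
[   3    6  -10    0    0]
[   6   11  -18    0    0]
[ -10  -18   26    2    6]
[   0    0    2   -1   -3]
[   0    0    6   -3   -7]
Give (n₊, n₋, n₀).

Answer: (3, 2, 0)

Derivation:
step 0: pivot 3 → sign +
step 1: pivot -1 → sign −
step 2: pivot -10/3 → sign −
step 3: pivot 1/5 → sign +
step 4: pivot 2 → sign +
signature = (3, 2, 0)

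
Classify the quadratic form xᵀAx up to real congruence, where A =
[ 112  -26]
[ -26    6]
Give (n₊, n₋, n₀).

Answer: (1, 1, 0)

Derivation:
step 0: pivot 112 → sign +
step 1: pivot -1/28 → sign −
signature = (1, 1, 0)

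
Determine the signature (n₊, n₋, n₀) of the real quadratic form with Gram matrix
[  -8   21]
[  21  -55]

Answer: (1, 1, 0)

Derivation:
step 0: pivot -8 → sign −
step 1: pivot 1/8 → sign +
signature = (1, 1, 0)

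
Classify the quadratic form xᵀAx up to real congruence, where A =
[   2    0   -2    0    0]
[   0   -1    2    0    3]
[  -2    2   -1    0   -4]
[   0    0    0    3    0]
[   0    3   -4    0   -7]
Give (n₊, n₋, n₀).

Answer: (3, 2, 0)

Derivation:
step 0: pivot 2 → sign +
step 1: pivot -1 → sign −
step 2: pivot 1 → sign +
step 3: pivot 3 → sign +
step 4: pivot -2 → sign −
signature = (3, 2, 0)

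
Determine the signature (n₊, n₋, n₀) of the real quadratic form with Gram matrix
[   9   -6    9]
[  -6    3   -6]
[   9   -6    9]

Answer: (1, 1, 1)

Derivation:
step 0: pivot 9 → sign +
step 1: pivot -1 → sign −
step 2: row/col 2 already zero → sign 0
signature = (1, 1, 1)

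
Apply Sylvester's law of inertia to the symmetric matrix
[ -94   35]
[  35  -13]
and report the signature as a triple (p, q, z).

step 0: pivot -94 → sign −
step 1: pivot 3/94 → sign +
signature = (1, 1, 0)

Answer: (1, 1, 0)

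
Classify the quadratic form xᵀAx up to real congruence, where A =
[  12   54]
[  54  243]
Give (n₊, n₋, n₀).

Answer: (1, 0, 1)

Derivation:
step 0: pivot 12 → sign +
step 1: row/col 1 already zero → sign 0
signature = (1, 0, 1)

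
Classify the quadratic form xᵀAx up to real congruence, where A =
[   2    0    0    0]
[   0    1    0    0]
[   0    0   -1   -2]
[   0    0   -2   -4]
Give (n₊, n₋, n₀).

step 0: pivot 2 → sign +
step 1: pivot 1 → sign +
step 2: pivot -1 → sign −
step 3: row/col 3 already zero → sign 0
signature = (2, 1, 1)

Answer: (2, 1, 1)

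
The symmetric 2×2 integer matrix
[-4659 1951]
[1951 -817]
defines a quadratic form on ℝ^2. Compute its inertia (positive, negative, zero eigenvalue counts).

step 0: pivot -4659 → sign −
step 1: pivot -2/4659 → sign −
signature = (0, 2, 0)

Answer: (0, 2, 0)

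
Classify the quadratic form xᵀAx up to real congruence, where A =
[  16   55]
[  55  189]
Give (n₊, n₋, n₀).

step 0: pivot 16 → sign +
step 1: pivot -1/16 → sign −
signature = (1, 1, 0)

Answer: (1, 1, 0)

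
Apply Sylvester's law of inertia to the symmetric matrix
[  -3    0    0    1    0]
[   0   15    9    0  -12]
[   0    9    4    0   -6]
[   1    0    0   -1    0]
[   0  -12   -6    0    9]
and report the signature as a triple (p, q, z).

step 0: pivot -3 → sign −
step 1: pivot 15 → sign +
step 2: pivot -7/5 → sign −
step 3: pivot -2/3 → sign −
step 4: pivot 3/7 → sign +
signature = (2, 3, 0)

Answer: (2, 3, 0)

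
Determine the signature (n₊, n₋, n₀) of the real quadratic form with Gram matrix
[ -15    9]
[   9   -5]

Answer: (1, 1, 0)

Derivation:
step 0: pivot -15 → sign −
step 1: pivot 2/5 → sign +
signature = (1, 1, 0)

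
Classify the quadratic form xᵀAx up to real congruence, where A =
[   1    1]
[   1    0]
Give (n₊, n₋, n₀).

step 0: pivot 1 → sign +
step 1: pivot -1 → sign −
signature = (1, 1, 0)

Answer: (1, 1, 0)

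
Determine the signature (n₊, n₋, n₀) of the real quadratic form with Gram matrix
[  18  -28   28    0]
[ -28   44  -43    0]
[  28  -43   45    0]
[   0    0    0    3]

Answer: (4, 0, 0)

Derivation:
step 0: pivot 18 → sign +
step 1: pivot 4/9 → sign +
step 2: pivot 3/4 → sign +
step 3: pivot 3 → sign +
signature = (4, 0, 0)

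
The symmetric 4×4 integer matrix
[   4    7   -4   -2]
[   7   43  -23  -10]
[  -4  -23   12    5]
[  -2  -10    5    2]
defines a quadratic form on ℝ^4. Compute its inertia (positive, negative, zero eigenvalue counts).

Answer: (3, 1, 0)

Derivation:
step 0: pivot 4 → sign +
step 1: pivot 123/4 → sign +
step 2: pivot -40/123 → sign −
step 3: pivot 3/40 → sign +
signature = (3, 1, 0)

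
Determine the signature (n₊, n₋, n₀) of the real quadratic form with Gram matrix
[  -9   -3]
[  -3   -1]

Answer: (0, 1, 1)

Derivation:
step 0: pivot -9 → sign −
step 1: row/col 1 already zero → sign 0
signature = (0, 1, 1)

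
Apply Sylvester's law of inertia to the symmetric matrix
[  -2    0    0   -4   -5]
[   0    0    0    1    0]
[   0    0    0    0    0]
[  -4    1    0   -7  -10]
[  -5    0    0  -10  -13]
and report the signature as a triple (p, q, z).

step 0: pivot -2 → sign −
step 1: pivot 1 → sign +
step 2: pivot -1 → sign −
step 3: pivot -1/2 → sign −
step 4: row/col 4 already zero → sign 0
signature = (1, 3, 1)

Answer: (1, 3, 1)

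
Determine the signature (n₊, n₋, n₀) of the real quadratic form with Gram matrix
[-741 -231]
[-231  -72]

step 0: pivot -741 → sign −
step 1: pivot 3/247 → sign +
signature = (1, 1, 0)

Answer: (1, 1, 0)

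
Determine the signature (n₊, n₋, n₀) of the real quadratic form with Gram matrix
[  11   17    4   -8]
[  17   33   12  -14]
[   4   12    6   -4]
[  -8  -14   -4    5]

step 0: pivot 11 → sign +
step 1: pivot 74/11 → sign +
step 2: pivot -18/37 → sign −
step 3: pivot -1 → sign −
signature = (2, 2, 0)

Answer: (2, 2, 0)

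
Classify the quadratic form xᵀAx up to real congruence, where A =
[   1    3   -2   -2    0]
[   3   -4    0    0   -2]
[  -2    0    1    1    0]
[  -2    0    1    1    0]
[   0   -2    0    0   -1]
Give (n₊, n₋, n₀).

step 0: pivot 1 → sign +
step 1: pivot -13 → sign −
step 2: pivot -3/13 → sign −
step 3: pivot 3 → sign +
step 4: row/col 4 already zero → sign 0
signature = (2, 2, 1)

Answer: (2, 2, 1)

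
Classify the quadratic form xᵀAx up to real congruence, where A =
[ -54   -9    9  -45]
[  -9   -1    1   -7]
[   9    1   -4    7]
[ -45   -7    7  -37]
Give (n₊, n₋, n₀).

step 0: pivot -54 → sign −
step 1: pivot 1/2 → sign +
step 2: pivot -3 → sign −
step 3: row/col 3 already zero → sign 0
signature = (1, 2, 1)

Answer: (1, 2, 1)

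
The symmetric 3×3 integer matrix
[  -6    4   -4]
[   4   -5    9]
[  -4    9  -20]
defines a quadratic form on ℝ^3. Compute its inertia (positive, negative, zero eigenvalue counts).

step 0: pivot -6 → sign −
step 1: pivot -7/3 → sign −
step 2: pivot -1/7 → sign −
signature = (0, 3, 0)

Answer: (0, 3, 0)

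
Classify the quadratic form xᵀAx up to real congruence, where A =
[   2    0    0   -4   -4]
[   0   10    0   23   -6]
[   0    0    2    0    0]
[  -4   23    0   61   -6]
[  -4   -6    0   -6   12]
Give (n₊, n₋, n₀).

Answer: (4, 0, 1)

Derivation:
step 0: pivot 2 → sign +
step 1: pivot 10 → sign +
step 2: pivot 2 → sign +
step 3: pivot 1/10 → sign +
step 4: row/col 4 already zero → sign 0
signature = (4, 0, 1)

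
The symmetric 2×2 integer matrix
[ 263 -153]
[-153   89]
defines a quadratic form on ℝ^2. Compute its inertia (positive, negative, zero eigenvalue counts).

step 0: pivot 263 → sign +
step 1: pivot -2/263 → sign −
signature = (1, 1, 0)

Answer: (1, 1, 0)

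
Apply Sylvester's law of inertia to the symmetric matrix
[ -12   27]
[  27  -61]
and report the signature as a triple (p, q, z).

Answer: (0, 2, 0)

Derivation:
step 0: pivot -12 → sign −
step 1: pivot -1/4 → sign −
signature = (0, 2, 0)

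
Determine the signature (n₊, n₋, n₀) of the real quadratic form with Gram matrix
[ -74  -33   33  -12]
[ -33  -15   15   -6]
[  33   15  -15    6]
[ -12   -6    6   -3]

Answer: (1, 2, 1)

Derivation:
step 0: pivot -74 → sign −
step 1: pivot -21/74 → sign −
step 2: pivot 3/7 → sign +
step 3: row/col 3 already zero → sign 0
signature = (1, 2, 1)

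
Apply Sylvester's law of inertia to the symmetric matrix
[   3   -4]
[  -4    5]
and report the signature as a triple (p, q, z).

Answer: (1, 1, 0)

Derivation:
step 0: pivot 3 → sign +
step 1: pivot -1/3 → sign −
signature = (1, 1, 0)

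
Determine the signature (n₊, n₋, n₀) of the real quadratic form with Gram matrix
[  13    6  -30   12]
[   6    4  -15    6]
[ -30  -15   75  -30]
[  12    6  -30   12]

Answer: (3, 0, 1)

Derivation:
step 0: pivot 13 → sign +
step 1: pivot 16/13 → sign +
step 2: pivot 75/16 → sign +
step 3: row/col 3 already zero → sign 0
signature = (3, 0, 1)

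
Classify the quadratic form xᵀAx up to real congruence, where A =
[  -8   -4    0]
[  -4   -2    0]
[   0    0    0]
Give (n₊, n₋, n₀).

step 0: pivot -8 → sign −
step 1: row/col 1 already zero → sign 0
step 2: row/col 2 already zero → sign 0
signature = (0, 1, 2)

Answer: (0, 1, 2)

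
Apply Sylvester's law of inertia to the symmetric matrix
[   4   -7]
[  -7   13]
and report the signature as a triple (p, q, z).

Answer: (2, 0, 0)

Derivation:
step 0: pivot 4 → sign +
step 1: pivot 3/4 → sign +
signature = (2, 0, 0)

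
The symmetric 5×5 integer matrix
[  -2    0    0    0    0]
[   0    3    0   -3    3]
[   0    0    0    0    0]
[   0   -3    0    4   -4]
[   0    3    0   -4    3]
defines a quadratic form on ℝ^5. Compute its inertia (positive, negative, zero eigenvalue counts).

step 0: pivot -2 → sign −
step 1: pivot 3 → sign +
step 2: pivot 1 → sign +
step 3: pivot -1 → sign −
step 4: row/col 4 already zero → sign 0
signature = (2, 2, 1)

Answer: (2, 2, 1)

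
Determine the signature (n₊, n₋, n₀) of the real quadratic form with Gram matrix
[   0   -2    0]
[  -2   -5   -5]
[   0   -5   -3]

Answer: (1, 2, 0)

Derivation:
step 0: pivot -5 → sign −
step 1: pivot 4/5 → sign +
step 2: pivot -3 → sign −
signature = (1, 2, 0)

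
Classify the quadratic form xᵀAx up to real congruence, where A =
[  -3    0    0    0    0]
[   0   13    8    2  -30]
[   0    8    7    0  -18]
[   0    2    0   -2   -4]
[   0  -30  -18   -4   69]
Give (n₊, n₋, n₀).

step 0: pivot -3 → sign −
step 1: pivot 13 → sign +
step 2: pivot 27/13 → sign +
step 3: pivot -82/27 → sign −
step 4: pivot -3/41 → sign −
signature = (2, 3, 0)

Answer: (2, 3, 0)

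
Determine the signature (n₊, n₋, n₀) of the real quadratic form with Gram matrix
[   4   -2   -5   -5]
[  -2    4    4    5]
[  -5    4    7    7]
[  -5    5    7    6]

step 0: pivot 4 → sign +
step 1: pivot 3 → sign +
step 2: pivot -7/3 → sign −
step 3: pivot 3/28 → sign +
signature = (3, 1, 0)

Answer: (3, 1, 0)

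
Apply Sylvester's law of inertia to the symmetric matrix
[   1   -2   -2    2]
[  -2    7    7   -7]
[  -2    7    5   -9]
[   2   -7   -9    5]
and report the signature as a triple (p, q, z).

step 0: pivot 1 → sign +
step 1: pivot 3 → sign +
step 2: pivot -2 → sign −
step 3: row/col 3 already zero → sign 0
signature = (2, 1, 1)

Answer: (2, 1, 1)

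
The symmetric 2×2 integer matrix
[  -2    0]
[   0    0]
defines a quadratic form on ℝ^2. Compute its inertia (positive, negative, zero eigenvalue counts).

Answer: (0, 1, 1)

Derivation:
step 0: pivot -2 → sign −
step 1: row/col 1 already zero → sign 0
signature = (0, 1, 1)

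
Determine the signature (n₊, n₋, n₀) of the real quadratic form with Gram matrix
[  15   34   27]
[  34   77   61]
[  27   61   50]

Answer: (2, 1, 0)

Derivation:
step 0: pivot 15 → sign +
step 1: pivot -1/15 → sign −
step 2: pivot 2 → sign +
signature = (2, 1, 0)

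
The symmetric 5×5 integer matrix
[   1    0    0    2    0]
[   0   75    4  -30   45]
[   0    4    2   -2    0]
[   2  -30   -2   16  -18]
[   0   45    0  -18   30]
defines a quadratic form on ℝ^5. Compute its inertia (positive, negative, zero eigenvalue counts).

Answer: (4, 1, 0)

Derivation:
step 0: pivot 1 → sign +
step 1: pivot 75 → sign +
step 2: pivot 134/75 → sign +
step 3: pivot -6/67 → sign −
step 4: pivot 3 → sign +
signature = (4, 1, 0)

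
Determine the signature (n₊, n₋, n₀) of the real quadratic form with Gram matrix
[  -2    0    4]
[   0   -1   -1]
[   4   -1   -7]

step 0: pivot -2 → sign −
step 1: pivot -1 → sign −
step 2: pivot 2 → sign +
signature = (1, 2, 0)

Answer: (1, 2, 0)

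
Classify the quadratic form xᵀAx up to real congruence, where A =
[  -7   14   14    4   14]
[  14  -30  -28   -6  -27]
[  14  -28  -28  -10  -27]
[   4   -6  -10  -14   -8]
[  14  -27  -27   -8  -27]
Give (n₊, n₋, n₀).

step 0: pivot -7 → sign −
step 1: pivot -2 → sign −
step 2: pivot -68/7 → sign −
step 3: pivot 7/17 → sign +
step 4: pivot 1/14 → sign +
signature = (2, 3, 0)

Answer: (2, 3, 0)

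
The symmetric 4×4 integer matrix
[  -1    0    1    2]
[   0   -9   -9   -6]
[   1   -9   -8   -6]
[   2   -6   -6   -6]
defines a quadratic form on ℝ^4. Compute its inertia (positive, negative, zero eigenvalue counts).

Answer: (1, 2, 1)

Derivation:
step 0: pivot -1 → sign −
step 1: pivot -9 → sign −
step 2: pivot 2 → sign +
step 3: row/col 3 already zero → sign 0
signature = (1, 2, 1)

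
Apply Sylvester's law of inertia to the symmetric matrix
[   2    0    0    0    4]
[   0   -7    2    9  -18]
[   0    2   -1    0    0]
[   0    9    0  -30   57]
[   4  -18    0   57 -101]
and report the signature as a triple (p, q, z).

step 0: pivot 2 → sign +
step 1: pivot -7 → sign −
step 2: pivot -3/7 → sign −
step 3: pivot -3 → sign −
step 4: pivot 2 → sign +
signature = (2, 3, 0)

Answer: (2, 3, 0)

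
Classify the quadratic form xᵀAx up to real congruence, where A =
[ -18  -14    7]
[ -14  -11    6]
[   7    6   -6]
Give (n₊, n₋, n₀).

Answer: (0, 3, 0)

Derivation:
step 0: pivot -18 → sign −
step 1: pivot -1/9 → sign −
step 2: pivot -1/2 → sign −
signature = (0, 3, 0)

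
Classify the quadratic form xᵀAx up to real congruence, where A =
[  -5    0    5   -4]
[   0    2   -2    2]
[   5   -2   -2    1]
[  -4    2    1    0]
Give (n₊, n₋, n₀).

step 0: pivot -5 → sign −
step 1: pivot 2 → sign +
step 2: pivot 1 → sign +
step 3: pivot 1/5 → sign +
signature = (3, 1, 0)

Answer: (3, 1, 0)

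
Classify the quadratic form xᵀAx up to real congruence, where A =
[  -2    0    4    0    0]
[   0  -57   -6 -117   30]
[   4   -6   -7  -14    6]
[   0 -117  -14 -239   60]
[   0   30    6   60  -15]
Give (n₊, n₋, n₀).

Answer: (1, 4, 0)

Derivation:
step 0: pivot -2 → sign −
step 1: pivot -57 → sign −
step 2: pivot 31/19 → sign +
step 3: pivot -18/31 → sign −
step 4: pivot -1 → sign −
signature = (1, 4, 0)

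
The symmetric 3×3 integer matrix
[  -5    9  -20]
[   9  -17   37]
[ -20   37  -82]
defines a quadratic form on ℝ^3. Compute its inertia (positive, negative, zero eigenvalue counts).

Answer: (0, 3, 0)

Derivation:
step 0: pivot -5 → sign −
step 1: pivot -4/5 → sign −
step 2: pivot -3/4 → sign −
signature = (0, 3, 0)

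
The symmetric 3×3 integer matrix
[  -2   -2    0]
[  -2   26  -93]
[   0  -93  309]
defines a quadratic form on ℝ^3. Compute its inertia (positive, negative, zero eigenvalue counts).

step 0: pivot -2 → sign −
step 1: pivot 28 → sign +
step 2: pivot 3/28 → sign +
signature = (2, 1, 0)

Answer: (2, 1, 0)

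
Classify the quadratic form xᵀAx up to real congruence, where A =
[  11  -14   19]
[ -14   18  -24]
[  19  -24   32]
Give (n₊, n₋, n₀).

step 0: pivot 11 → sign +
step 1: pivot 2/11 → sign +
step 2: pivot -1 → sign −
signature = (2, 1, 0)

Answer: (2, 1, 0)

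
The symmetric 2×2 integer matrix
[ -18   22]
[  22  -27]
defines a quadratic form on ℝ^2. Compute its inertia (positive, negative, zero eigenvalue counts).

step 0: pivot -18 → sign −
step 1: pivot -1/9 → sign −
signature = (0, 2, 0)

Answer: (0, 2, 0)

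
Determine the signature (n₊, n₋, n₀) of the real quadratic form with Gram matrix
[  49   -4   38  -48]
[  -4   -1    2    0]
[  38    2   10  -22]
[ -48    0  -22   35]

Answer: (2, 2, 0)

Derivation:
step 0: pivot 49 → sign +
step 1: pivot -65/49 → sign −
step 2: pivot 2/13 → sign +
step 3: pivot -3/5 → sign −
signature = (2, 2, 0)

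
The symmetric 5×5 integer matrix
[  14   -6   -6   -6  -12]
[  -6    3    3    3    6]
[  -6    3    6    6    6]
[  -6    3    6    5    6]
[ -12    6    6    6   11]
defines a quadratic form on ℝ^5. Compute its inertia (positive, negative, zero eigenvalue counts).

Answer: (3, 2, 0)

Derivation:
step 0: pivot 14 → sign +
step 1: pivot 3/7 → sign +
step 2: pivot 3 → sign +
step 3: pivot -1 → sign −
step 4: pivot -1 → sign −
signature = (3, 2, 0)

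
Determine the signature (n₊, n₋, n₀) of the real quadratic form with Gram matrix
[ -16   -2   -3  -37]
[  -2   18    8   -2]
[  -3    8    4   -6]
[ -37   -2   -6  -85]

step 0: pivot -16 → sign −
step 1: pivot 73/4 → sign +
step 2: pivot 105/146 → sign +
step 3: pivot 3/35 → sign +
signature = (3, 1, 0)

Answer: (3, 1, 0)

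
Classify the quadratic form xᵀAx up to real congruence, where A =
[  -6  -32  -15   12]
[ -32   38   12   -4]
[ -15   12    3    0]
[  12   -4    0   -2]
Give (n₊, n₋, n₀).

step 0: pivot -6 → sign −
step 1: pivot 626/3 → sign +
step 2: pivot -39/626 → sign −
step 3: pivot -2/13 → sign −
signature = (1, 3, 0)

Answer: (1, 3, 0)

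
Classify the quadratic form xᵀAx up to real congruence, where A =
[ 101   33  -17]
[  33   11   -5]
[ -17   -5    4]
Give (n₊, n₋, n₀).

Answer: (2, 1, 0)

Derivation:
step 0: pivot 101 → sign +
step 1: pivot 22/101 → sign +
step 2: pivot -3/11 → sign −
signature = (2, 1, 0)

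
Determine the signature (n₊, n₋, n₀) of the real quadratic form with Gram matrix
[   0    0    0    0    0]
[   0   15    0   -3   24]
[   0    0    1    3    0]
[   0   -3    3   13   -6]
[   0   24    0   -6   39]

step 0: pivot 15 → sign +
step 1: pivot 1 → sign +
step 2: pivot 17/5 → sign +
step 3: pivot 3/17 → sign +
step 4: row/col 4 already zero → sign 0
signature = (4, 0, 1)

Answer: (4, 0, 1)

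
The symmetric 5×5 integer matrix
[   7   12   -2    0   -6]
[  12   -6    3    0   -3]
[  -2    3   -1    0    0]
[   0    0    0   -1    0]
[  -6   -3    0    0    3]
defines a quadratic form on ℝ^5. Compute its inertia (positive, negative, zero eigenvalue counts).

Answer: (1, 3, 1)

Derivation:
step 0: pivot 7 → sign +
step 1: pivot -186/7 → sign −
step 2: pivot -1/62 → sign −
step 3: pivot -1 → sign −
step 4: row/col 4 already zero → sign 0
signature = (1, 3, 1)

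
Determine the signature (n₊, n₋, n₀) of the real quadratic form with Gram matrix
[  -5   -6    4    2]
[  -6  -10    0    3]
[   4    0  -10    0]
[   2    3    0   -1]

Answer: (1, 3, 0)

Derivation:
step 0: pivot -5 → sign −
step 1: pivot -14/5 → sign −
step 2: pivot 10/7 → sign +
step 3: pivot -3/10 → sign −
signature = (1, 3, 0)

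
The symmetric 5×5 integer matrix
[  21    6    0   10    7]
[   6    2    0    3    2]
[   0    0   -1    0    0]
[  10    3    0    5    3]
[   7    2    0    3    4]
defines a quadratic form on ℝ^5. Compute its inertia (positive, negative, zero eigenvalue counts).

step 0: pivot 21 → sign +
step 1: pivot 2/7 → sign +
step 2: pivot -1 → sign −
step 3: pivot 1/6 → sign +
step 4: pivot 1 → sign +
signature = (4, 1, 0)

Answer: (4, 1, 0)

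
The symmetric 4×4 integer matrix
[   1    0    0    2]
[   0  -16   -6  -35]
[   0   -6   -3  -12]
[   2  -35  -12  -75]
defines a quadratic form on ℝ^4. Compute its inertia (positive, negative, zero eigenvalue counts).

Answer: (1, 3, 0)

Derivation:
step 0: pivot 1 → sign +
step 1: pivot -16 → sign −
step 2: pivot -3/4 → sign −
step 3: pivot -3/4 → sign −
signature = (1, 3, 0)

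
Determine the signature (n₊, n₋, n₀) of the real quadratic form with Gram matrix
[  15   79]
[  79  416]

step 0: pivot 15 → sign +
step 1: pivot -1/15 → sign −
signature = (1, 1, 0)

Answer: (1, 1, 0)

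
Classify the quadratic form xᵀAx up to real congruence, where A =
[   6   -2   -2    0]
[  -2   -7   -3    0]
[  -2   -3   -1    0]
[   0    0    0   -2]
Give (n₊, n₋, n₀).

Answer: (2, 2, 0)

Derivation:
step 0: pivot 6 → sign +
step 1: pivot -23/3 → sign −
step 2: pivot 2/23 → sign +
step 3: pivot -2 → sign −
signature = (2, 2, 0)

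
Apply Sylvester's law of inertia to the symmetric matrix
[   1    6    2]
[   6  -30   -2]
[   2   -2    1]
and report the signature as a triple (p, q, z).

step 0: pivot 1 → sign +
step 1: pivot -66 → sign −
step 2: pivot -1/33 → sign −
signature = (1, 2, 0)

Answer: (1, 2, 0)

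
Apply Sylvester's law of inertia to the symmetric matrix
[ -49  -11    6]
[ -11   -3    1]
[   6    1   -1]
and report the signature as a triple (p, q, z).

step 0: pivot -49 → sign −
step 1: pivot -26/49 → sign −
step 2: pivot -1/26 → sign −
signature = (0, 3, 0)

Answer: (0, 3, 0)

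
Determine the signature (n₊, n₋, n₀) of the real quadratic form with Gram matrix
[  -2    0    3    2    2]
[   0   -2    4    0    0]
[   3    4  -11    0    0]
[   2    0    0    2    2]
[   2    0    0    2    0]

step 0: pivot -2 → sign −
step 1: pivot -2 → sign −
step 2: pivot 3/2 → sign +
step 3: pivot -2 → sign −
step 4: pivot -2 → sign −
signature = (1, 4, 0)

Answer: (1, 4, 0)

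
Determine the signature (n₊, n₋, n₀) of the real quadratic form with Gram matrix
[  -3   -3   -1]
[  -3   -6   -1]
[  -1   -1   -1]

Answer: (0, 3, 0)

Derivation:
step 0: pivot -3 → sign −
step 1: pivot -3 → sign −
step 2: pivot -2/3 → sign −
signature = (0, 3, 0)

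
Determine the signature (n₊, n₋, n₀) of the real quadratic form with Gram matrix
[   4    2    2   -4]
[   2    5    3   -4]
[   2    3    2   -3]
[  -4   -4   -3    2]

step 0: pivot 4 → sign +
step 1: pivot 4 → sign +
step 2: pivot -3 → sign −
step 3: row/col 3 already zero → sign 0
signature = (2, 1, 1)

Answer: (2, 1, 1)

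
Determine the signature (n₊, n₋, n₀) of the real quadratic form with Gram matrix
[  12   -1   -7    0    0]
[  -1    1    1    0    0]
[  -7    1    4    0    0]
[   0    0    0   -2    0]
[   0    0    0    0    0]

Answer: (2, 2, 1)

Derivation:
step 0: pivot 12 → sign +
step 1: pivot 11/12 → sign +
step 2: pivot -3/11 → sign −
step 3: pivot -2 → sign −
step 4: row/col 4 already zero → sign 0
signature = (2, 2, 1)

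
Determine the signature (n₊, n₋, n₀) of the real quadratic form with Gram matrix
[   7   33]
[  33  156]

Answer: (2, 0, 0)

Derivation:
step 0: pivot 7 → sign +
step 1: pivot 3/7 → sign +
signature = (2, 0, 0)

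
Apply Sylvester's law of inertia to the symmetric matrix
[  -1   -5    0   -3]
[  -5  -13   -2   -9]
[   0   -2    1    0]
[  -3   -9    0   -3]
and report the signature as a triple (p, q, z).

Answer: (3, 1, 0)

Derivation:
step 0: pivot -1 → sign −
step 1: pivot 12 → sign +
step 2: pivot 2/3 → sign +
step 3: pivot 3/2 → sign +
signature = (3, 1, 0)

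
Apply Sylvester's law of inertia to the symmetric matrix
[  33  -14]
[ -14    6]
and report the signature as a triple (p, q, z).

Answer: (2, 0, 0)

Derivation:
step 0: pivot 33 → sign +
step 1: pivot 2/33 → sign +
signature = (2, 0, 0)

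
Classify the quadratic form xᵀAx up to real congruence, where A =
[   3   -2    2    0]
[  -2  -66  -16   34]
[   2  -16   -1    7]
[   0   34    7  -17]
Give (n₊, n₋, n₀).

step 0: pivot 3 → sign +
step 1: pivot -202/3 → sign −
step 2: pivot 87/101 → sign +
step 3: pivot -2/87 → sign −
signature = (2, 2, 0)

Answer: (2, 2, 0)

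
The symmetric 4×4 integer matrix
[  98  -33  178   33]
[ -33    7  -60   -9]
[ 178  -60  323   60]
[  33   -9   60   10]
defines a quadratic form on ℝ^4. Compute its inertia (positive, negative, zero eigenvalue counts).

Answer: (1, 3, 0)

Derivation:
step 0: pivot 98 → sign +
step 1: pivot -403/98 → sign −
step 2: pivot -123/403 → sign −
step 3: pivot -1/41 → sign −
signature = (1, 3, 0)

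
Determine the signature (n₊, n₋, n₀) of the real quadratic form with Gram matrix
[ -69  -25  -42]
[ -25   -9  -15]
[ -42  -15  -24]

Answer: (2, 1, 0)

Derivation:
step 0: pivot -69 → sign −
step 1: pivot 4/69 → sign +
step 2: pivot 3/4 → sign +
signature = (2, 1, 0)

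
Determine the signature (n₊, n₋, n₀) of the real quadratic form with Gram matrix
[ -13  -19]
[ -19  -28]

step 0: pivot -13 → sign −
step 1: pivot -3/13 → sign −
signature = (0, 2, 0)

Answer: (0, 2, 0)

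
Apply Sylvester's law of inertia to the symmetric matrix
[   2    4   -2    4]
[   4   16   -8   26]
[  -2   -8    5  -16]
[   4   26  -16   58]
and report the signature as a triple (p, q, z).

step 0: pivot 2 → sign +
step 1: pivot 8 → sign +
step 2: pivot 1 → sign +
step 3: pivot 1/2 → sign +
signature = (4, 0, 0)

Answer: (4, 0, 0)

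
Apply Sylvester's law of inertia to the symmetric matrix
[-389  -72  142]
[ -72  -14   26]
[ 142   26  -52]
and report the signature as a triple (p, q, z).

step 0: pivot -389 → sign −
step 1: pivot -262/389 → sign −
step 2: pivot -6/131 → sign −
signature = (0, 3, 0)

Answer: (0, 3, 0)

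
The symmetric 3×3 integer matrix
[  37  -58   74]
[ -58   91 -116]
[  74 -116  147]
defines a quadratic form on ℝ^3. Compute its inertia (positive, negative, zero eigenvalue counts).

step 0: pivot 37 → sign +
step 1: pivot 3/37 → sign +
step 2: pivot -1 → sign −
signature = (2, 1, 0)

Answer: (2, 1, 0)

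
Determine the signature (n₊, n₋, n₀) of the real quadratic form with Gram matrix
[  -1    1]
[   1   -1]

Answer: (0, 1, 1)

Derivation:
step 0: pivot -1 → sign −
step 1: row/col 1 already zero → sign 0
signature = (0, 1, 1)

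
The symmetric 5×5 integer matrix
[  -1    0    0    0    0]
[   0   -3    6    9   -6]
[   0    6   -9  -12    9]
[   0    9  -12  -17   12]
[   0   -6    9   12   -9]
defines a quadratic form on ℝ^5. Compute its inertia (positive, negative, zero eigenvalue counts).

Answer: (1, 3, 1)

Derivation:
step 0: pivot -1 → sign −
step 1: pivot -3 → sign −
step 2: pivot 3 → sign +
step 3: pivot -2 → sign −
step 4: row/col 4 already zero → sign 0
signature = (1, 3, 1)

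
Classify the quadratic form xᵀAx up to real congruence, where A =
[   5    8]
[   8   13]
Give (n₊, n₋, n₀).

Answer: (2, 0, 0)

Derivation:
step 0: pivot 5 → sign +
step 1: pivot 1/5 → sign +
signature = (2, 0, 0)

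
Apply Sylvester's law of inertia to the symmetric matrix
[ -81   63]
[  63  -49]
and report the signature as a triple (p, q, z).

step 0: pivot -81 → sign −
step 1: row/col 1 already zero → sign 0
signature = (0, 1, 1)

Answer: (0, 1, 1)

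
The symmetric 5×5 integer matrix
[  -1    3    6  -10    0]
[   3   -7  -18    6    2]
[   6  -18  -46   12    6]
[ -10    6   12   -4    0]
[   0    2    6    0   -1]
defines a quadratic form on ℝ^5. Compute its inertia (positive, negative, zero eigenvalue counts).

Answer: (2, 2, 1)

Derivation:
step 0: pivot -1 → sign −
step 1: pivot 2 → sign +
step 2: pivot -10 → sign −
step 3: pivot 192/5 → sign +
step 4: row/col 4 already zero → sign 0
signature = (2, 2, 1)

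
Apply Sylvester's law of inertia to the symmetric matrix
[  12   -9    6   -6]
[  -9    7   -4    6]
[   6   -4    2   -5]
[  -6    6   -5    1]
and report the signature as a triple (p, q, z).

Answer: (3, 1, 0)

Derivation:
step 0: pivot 12 → sign +
step 1: pivot 1/4 → sign +
step 2: pivot -2 → sign −
step 3: pivot 3/2 → sign +
signature = (3, 1, 0)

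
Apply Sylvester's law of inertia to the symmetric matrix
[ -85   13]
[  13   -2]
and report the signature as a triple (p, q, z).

Answer: (0, 2, 0)

Derivation:
step 0: pivot -85 → sign −
step 1: pivot -1/85 → sign −
signature = (0, 2, 0)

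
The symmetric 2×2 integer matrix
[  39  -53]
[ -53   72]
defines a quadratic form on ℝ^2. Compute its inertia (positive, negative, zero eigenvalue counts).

Answer: (1, 1, 0)

Derivation:
step 0: pivot 39 → sign +
step 1: pivot -1/39 → sign −
signature = (1, 1, 0)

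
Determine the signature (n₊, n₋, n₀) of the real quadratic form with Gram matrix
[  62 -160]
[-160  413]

Answer: (2, 0, 0)

Derivation:
step 0: pivot 62 → sign +
step 1: pivot 3/31 → sign +
signature = (2, 0, 0)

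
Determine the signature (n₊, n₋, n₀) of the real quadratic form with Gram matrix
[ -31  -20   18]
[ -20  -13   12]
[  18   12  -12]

Answer: (0, 2, 1)

Derivation:
step 0: pivot -31 → sign −
step 1: pivot -3/31 → sign −
step 2: row/col 2 already zero → sign 0
signature = (0, 2, 1)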